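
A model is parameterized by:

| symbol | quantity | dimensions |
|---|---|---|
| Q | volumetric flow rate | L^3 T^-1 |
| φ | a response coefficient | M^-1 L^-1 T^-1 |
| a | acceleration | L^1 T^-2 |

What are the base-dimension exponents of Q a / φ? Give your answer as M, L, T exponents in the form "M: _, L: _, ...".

Collect each base-dimension exponent across the product:
  M: (0) − (-1) + (0) = 1
  L: (3) − (-1) + (1) = 5
  T: (-1) − (-1) + (-2) = -2
So the dimensions are [M L⁵ T⁻²].

M: 1, L: 5, T: -2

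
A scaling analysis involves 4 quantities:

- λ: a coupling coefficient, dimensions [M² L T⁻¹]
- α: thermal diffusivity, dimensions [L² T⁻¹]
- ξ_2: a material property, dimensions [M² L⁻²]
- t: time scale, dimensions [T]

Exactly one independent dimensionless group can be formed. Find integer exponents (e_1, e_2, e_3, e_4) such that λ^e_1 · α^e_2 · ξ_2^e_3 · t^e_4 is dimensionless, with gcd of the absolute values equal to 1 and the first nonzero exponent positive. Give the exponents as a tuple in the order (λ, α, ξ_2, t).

M: e_1·(2) + e_2·(0) + e_3·(2) + e_4·(0) = 0
L: e_1·(1) + e_2·(2) + e_3·(-2) + e_4·(0) = 0
T: e_1·(-1) + e_2·(-1) + e_3·(0) + e_4·(1) = 0
Solving this homogeneous linear system for the smallest-integer solution (first nonzero entry positive) gives (2, -3, -2, -1).

(2, -3, -2, -1)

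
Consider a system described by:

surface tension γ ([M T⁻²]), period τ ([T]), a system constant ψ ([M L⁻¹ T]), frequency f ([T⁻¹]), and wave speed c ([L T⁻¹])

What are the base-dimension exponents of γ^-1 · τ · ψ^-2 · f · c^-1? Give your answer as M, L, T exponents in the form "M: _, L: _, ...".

M: -3, L: 1, T: 1

Collect each base-dimension exponent across the product:
  M: −(1) + (0) − 2·(1) + (0) − (0) = -3
  L: −(0) + (0) − 2·(-1) + (0) − (1) = 1
  T: −(-2) + (1) − 2·(1) + (-1) − (-1) = 1
So the dimensions are [M⁻³ L T].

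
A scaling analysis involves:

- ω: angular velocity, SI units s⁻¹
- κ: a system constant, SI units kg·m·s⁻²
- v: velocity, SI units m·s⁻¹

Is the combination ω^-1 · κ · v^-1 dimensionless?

Sum the exponent of each base dimension across the product:
  M: −[ω]_M + [κ]_M − [v]_M = −(0) + (1) − (0) = 1
  L: −[ω]_L + [κ]_L − [v]_L = −(0) + (1) − (1) = 0
  T: −[ω]_T + [κ]_T − [v]_T = −(-1) + (-2) − (-1) = 0
Net dimensions [M] ≠ [1] — not dimensionless.

no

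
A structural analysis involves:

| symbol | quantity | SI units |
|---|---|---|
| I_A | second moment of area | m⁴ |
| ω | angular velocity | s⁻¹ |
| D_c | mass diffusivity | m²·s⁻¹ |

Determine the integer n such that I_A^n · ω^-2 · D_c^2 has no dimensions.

Balance the L exponent: (4)·n from I_A, plus −2·(0) + 2·(2) = 4 from the rest, must sum to zero.
4n + 4 = 0, so n = -1.

-1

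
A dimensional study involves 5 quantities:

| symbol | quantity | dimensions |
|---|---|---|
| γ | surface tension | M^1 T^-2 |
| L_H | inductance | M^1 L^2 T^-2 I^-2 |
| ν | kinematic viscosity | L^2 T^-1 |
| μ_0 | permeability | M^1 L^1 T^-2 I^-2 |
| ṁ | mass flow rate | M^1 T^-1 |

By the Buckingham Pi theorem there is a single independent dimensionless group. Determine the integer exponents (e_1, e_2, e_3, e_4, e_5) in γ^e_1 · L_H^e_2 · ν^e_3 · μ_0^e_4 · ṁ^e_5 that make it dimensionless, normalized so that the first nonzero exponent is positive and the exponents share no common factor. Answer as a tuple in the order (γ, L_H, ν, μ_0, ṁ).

(1, 2, -1, -2, -1)

M: e_1·(1) + e_2·(1) + e_3·(0) + e_4·(1) + e_5·(1) = 0
L: e_1·(0) + e_2·(2) + e_3·(2) + e_4·(1) + e_5·(0) = 0
T: e_1·(-2) + e_2·(-2) + e_3·(-1) + e_4·(-2) + e_5·(-1) = 0
I: e_1·(0) + e_2·(-2) + e_3·(0) + e_4·(-2) + e_5·(0) = 0
Solving this homogeneous linear system for the smallest-integer solution (first nonzero entry positive) gives (1, 2, -1, -2, -1).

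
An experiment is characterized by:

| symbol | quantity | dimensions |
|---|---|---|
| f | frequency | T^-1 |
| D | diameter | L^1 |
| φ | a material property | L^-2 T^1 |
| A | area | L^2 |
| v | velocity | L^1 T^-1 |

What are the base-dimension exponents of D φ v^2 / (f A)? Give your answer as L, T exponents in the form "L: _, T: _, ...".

L: -1, T: 0

Collect each base-dimension exponent across the product:
  L: −(0) + (1) + (-2) − (2) + 2·(1) = -1
  T: −(-1) + (0) + (1) − (0) + 2·(-1) = 0
So the dimensions are [L⁻¹].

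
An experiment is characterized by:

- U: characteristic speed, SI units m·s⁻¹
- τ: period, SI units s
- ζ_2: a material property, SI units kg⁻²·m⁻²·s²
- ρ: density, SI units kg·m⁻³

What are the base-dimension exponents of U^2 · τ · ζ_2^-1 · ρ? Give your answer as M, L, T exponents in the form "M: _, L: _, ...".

Collect each base-dimension exponent across the product:
  M: 2·(0) + (0) − (-2) + (1) = 3
  L: 2·(1) + (0) − (-2) + (-3) = 1
  T: 2·(-1) + (1) − (2) + (0) = -3
So the dimensions are [M³ L T⁻³].

M: 3, L: 1, T: -3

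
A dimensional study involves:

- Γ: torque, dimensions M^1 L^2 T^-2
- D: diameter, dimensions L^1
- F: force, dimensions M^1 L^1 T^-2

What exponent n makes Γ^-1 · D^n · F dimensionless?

Balance the L exponent: (1)·n from D, plus −(2) + (1) = -1 from the rest, must sum to zero.
n − 1 = 0, so n = 1.

1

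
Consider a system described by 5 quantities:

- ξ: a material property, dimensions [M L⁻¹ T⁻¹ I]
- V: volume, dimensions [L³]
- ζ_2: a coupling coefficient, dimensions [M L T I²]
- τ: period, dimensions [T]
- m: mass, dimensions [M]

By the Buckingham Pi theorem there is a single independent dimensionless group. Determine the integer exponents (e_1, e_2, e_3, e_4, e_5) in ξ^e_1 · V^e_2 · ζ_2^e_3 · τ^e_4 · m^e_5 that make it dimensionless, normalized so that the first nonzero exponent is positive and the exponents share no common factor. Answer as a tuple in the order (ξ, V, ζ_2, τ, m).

(2, 1, -1, 3, -1)

M: e_1·(1) + e_2·(0) + e_3·(1) + e_4·(0) + e_5·(1) = 0
L: e_1·(-1) + e_2·(3) + e_3·(1) + e_4·(0) + e_5·(0) = 0
T: e_1·(-1) + e_2·(0) + e_3·(1) + e_4·(1) + e_5·(0) = 0
I: e_1·(1) + e_2·(0) + e_3·(2) + e_4·(0) + e_5·(0) = 0
Solving this homogeneous linear system for the smallest-integer solution (first nonzero entry positive) gives (2, 1, -1, 3, -1).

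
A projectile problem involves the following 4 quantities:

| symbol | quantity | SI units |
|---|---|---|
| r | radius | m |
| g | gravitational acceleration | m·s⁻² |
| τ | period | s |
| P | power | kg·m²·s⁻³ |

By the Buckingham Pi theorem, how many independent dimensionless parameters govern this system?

1

There are 4 variables and 3 base dimensions (M, L, T).
The dimension matrix has rank 3.
Independent dimensionless groups: 4 − 3 = 1.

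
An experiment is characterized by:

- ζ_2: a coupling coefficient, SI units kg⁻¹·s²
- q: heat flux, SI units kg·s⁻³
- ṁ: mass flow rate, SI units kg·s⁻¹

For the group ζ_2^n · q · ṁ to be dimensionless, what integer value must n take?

2

Balance the M exponent: (-1)·n from ζ_2, plus (1) + (1) = 2 from the rest, must sum to zero.
−n + 2 = 0, so n = 2.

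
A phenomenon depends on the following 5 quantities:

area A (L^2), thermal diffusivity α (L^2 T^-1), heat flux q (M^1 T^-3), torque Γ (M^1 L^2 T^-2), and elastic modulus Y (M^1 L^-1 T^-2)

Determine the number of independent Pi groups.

2

There are 5 variables and 3 base dimensions (M, L, T).
The dimension matrix has rank 3.
Independent dimensionless groups: 5 − 3 = 2.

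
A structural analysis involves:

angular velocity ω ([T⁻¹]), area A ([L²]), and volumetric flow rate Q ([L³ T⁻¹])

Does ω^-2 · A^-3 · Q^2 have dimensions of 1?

Sum the exponent of each base dimension across the product:
  M: −2·[ω]_M − 3·[A]_M + 2·[Q]_M = −2·(0) − 3·(0) + 2·(0) = 0
  L: −2·[ω]_L − 3·[A]_L + 2·[Q]_L = −2·(0) − 3·(2) + 2·(3) = 0
  T: −2·[ω]_T − 3·[A]_T + 2·[Q]_T = −2·(-1) − 3·(0) + 2·(-1) = 0
All base exponents vanish — dimensionless.

yes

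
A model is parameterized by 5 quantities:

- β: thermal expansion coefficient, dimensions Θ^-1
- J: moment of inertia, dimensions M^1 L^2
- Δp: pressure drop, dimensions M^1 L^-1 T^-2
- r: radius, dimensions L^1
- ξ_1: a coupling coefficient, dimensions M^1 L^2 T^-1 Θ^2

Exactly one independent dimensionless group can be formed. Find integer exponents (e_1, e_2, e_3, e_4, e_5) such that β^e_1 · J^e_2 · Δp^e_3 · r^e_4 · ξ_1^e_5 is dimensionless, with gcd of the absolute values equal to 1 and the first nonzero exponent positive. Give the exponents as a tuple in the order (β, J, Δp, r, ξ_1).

M: e_1·(0) + e_2·(1) + e_3·(1) + e_4·(0) + e_5·(1) = 0
L: e_1·(0) + e_2·(2) + e_3·(-1) + e_4·(1) + e_5·(2) = 0
T: e_1·(0) + e_2·(0) + e_3·(-2) + e_4·(0) + e_5·(-1) = 0
Θ: e_1·(-1) + e_2·(0) + e_3·(0) + e_4·(0) + e_5·(2) = 0
Solving this homogeneous linear system for the smallest-integer solution (first nonzero entry positive) gives (4, -1, -1, -3, 2).

(4, -1, -1, -3, 2)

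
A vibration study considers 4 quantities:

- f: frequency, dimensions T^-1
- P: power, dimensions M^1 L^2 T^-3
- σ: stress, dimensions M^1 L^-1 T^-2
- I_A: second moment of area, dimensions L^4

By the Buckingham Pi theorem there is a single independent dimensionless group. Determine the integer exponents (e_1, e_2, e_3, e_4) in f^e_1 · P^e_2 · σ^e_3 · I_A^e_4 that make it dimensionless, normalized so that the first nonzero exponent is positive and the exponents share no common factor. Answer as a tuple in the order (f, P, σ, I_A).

(4, -4, 4, 3)

M: e_1·(0) + e_2·(1) + e_3·(1) + e_4·(0) = 0
L: e_1·(0) + e_2·(2) + e_3·(-1) + e_4·(4) = 0
T: e_1·(-1) + e_2·(-3) + e_3·(-2) + e_4·(0) = 0
Solving this homogeneous linear system for the smallest-integer solution (first nonzero entry positive) gives (4, -4, 4, 3).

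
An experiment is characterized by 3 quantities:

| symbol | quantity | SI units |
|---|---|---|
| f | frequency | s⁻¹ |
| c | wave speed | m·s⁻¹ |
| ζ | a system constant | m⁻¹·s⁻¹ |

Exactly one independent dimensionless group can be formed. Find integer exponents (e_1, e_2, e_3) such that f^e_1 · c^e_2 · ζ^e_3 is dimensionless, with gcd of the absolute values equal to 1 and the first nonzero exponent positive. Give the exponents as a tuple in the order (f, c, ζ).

L: e_1·(0) + e_2·(1) + e_3·(-1) = 0
T: e_1·(-1) + e_2·(-1) + e_3·(-1) = 0
Solving this homogeneous linear system for the smallest-integer solution (first nonzero entry positive) gives (2, -1, -1).

(2, -1, -1)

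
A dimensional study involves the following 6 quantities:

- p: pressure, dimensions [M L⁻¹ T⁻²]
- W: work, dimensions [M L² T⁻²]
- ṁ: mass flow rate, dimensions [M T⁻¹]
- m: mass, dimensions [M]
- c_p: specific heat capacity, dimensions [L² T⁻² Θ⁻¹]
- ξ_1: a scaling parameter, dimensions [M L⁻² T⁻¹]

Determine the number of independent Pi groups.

There are 6 variables and 4 base dimensions (M, L, T, Θ).
The dimension matrix has rank 4.
Independent dimensionless groups: 6 − 4 = 2.

2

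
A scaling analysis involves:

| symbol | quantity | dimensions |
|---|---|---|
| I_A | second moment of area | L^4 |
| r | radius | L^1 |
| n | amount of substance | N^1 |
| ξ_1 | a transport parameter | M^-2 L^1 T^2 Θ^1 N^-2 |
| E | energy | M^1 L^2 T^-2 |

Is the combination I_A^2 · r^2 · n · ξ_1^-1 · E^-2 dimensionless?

no

Sum the exponent of each base dimension across the product:
  M: 2·[I_A]_M + 2·[r]_M + [n]_M − [ξ_1]_M − 2·[E]_M = 2·(0) + 2·(0) + (0) − (-2) − 2·(1) = 0
  L: 2·[I_A]_L + 2·[r]_L + [n]_L − [ξ_1]_L − 2·[E]_L = 2·(4) + 2·(1) + (0) − (1) − 2·(2) = 5
  T: 2·[I_A]_T + 2·[r]_T + [n]_T − [ξ_1]_T − 2·[E]_T = 2·(0) + 2·(0) + (0) − (2) − 2·(-2) = 2
  Θ: 2·[I_A]_Θ + 2·[r]_Θ + [n]_Θ − [ξ_1]_Θ − 2·[E]_Θ = 2·(0) + 2·(0) + (0) − (1) − 2·(0) = -1
  N: 2·[I_A]_N + 2·[r]_N + [n]_N − [ξ_1]_N − 2·[E]_N = 2·(0) + 2·(0) + (1) − (-2) − 2·(0) = 3
Net dimensions [L⁵ T² Θ⁻¹ N³] ≠ [1] — not dimensionless.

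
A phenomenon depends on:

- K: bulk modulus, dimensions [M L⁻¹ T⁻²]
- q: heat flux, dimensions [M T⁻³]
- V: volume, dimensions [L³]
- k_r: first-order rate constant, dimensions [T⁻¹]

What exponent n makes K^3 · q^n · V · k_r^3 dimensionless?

Balance the M exponent: (1)·n from q, plus 3·(1) + (0) + 3·(0) = 3 from the rest, must sum to zero.
n + 3 = 0, so n = -3.

-3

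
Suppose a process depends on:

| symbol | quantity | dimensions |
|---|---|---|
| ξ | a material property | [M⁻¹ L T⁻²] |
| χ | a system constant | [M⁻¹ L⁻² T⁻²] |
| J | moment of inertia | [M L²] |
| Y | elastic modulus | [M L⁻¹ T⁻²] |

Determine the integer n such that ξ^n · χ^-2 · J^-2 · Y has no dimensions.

1

Balance the M exponent: (-1)·n from ξ, plus −2·(-1) − 2·(1) + (1) = 1 from the rest, must sum to zero.
−n + 1 = 0, so n = 1.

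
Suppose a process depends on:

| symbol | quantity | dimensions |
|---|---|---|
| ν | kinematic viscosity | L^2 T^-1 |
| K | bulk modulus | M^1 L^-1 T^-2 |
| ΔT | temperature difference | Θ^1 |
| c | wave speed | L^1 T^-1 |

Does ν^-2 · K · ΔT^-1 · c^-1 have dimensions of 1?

Sum the exponent of each base dimension across the product:
  M: −2·[ν]_M + [K]_M − [ΔT]_M − [c]_M = −2·(0) + (1) − (0) − (0) = 1
  L: −2·[ν]_L + [K]_L − [ΔT]_L − [c]_L = −2·(2) + (-1) − (0) − (1) = -6
  T: −2·[ν]_T + [K]_T − [ΔT]_T − [c]_T = −2·(-1) + (-2) − (0) − (-1) = 1
  Θ: −2·[ν]_Θ + [K]_Θ − [ΔT]_Θ − [c]_Θ = −2·(0) + (0) − (1) − (0) = -1
Net dimensions [M L⁻⁶ T Θ⁻¹] ≠ [1] — not dimensionless.

no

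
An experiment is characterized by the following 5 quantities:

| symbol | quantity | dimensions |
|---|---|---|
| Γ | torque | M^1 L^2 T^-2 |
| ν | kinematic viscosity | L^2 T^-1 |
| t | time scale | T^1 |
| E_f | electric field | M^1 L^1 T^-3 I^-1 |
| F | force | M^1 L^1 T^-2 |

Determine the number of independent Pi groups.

1

There are 5 variables and 4 base dimensions (M, L, T, I).
The dimension matrix has rank 4.
Independent dimensionless groups: 5 − 4 = 1.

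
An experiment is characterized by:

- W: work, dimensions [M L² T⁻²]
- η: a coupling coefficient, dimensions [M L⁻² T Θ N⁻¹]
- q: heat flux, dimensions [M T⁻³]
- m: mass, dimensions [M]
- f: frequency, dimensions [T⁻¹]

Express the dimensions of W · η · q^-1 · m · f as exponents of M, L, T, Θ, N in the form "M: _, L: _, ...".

M: 2, L: 0, T: 1, Θ: 1, N: -1

Collect each base-dimension exponent across the product:
  M: (1) + (1) − (1) + (1) + (0) = 2
  L: (2) + (-2) − (0) + (0) + (0) = 0
  T: (-2) + (1) − (-3) + (0) + (-1) = 1
  Θ: (0) + (1) − (0) + (0) + (0) = 1
  N: (0) + (-1) − (0) + (0) + (0) = -1
So the dimensions are [M² T Θ N⁻¹].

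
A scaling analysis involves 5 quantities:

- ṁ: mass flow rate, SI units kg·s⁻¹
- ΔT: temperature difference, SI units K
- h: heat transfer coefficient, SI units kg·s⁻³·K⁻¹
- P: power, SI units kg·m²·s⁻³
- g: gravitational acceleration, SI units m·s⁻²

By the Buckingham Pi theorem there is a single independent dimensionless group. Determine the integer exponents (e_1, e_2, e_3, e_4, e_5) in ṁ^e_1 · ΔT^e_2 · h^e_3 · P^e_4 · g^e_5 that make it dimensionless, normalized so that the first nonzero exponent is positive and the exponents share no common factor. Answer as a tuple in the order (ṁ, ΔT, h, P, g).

M: e_1·(1) + e_2·(0) + e_3·(1) + e_4·(1) + e_5·(0) = 0
L: e_1·(0) + e_2·(0) + e_3·(0) + e_4·(2) + e_5·(1) = 0
T: e_1·(-1) + e_2·(0) + e_3·(-3) + e_4·(-3) + e_5·(-2) = 0
Θ: e_1·(0) + e_2·(1) + e_3·(-1) + e_4·(0) + e_5·(0) = 0
Solving this homogeneous linear system for the smallest-integer solution (first nonzero entry positive) gives (2, -1, -1, -1, 2).

(2, -1, -1, -1, 2)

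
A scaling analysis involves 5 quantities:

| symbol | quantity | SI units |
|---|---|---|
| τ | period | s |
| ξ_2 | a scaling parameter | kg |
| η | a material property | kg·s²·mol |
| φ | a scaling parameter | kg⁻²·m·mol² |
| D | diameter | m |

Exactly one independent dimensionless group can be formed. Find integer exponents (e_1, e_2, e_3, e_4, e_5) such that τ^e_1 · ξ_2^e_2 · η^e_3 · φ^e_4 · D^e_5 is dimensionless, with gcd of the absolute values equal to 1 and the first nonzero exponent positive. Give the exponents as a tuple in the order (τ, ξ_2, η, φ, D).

(4, 4, -2, 1, -1)

M: e_1·(0) + e_2·(1) + e_3·(1) + e_4·(-2) + e_5·(0) = 0
L: e_1·(0) + e_2·(0) + e_3·(0) + e_4·(1) + e_5·(1) = 0
T: e_1·(1) + e_2·(0) + e_3·(2) + e_4·(0) + e_5·(0) = 0
N: e_1·(0) + e_2·(0) + e_3·(1) + e_4·(2) + e_5·(0) = 0
Solving this homogeneous linear system for the smallest-integer solution (first nonzero entry positive) gives (4, 4, -2, 1, -1).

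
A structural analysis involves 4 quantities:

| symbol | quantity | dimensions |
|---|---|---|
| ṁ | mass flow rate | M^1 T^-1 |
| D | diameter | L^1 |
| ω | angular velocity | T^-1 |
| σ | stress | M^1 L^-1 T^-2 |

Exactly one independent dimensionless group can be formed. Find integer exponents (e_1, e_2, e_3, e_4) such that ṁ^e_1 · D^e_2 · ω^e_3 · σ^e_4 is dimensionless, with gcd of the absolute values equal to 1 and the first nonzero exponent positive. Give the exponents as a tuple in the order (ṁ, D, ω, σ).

(1, -1, 1, -1)

M: e_1·(1) + e_2·(0) + e_3·(0) + e_4·(1) = 0
L: e_1·(0) + e_2·(1) + e_3·(0) + e_4·(-1) = 0
T: e_1·(-1) + e_2·(0) + e_3·(-1) + e_4·(-2) = 0
Solving this homogeneous linear system for the smallest-integer solution (first nonzero entry positive) gives (1, -1, 1, -1).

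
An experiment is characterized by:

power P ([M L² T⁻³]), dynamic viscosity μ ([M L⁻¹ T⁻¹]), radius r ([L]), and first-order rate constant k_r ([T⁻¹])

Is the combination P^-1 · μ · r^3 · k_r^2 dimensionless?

yes

Sum the exponent of each base dimension across the product:
  M: −[P]_M + [μ]_M + 3·[r]_M + 2·[k_r]_M = −(1) + (1) + 3·(0) + 2·(0) = 0
  L: −[P]_L + [μ]_L + 3·[r]_L + 2·[k_r]_L = −(2) + (-1) + 3·(1) + 2·(0) = 0
  T: −[P]_T + [μ]_T + 3·[r]_T + 2·[k_r]_T = −(-3) + (-1) + 3·(0) + 2·(-1) = 0
  Θ: −[P]_Θ + [μ]_Θ + 3·[r]_Θ + 2·[k_r]_Θ = −(0) + (0) + 3·(0) + 2·(0) = 0
All base exponents vanish — dimensionless.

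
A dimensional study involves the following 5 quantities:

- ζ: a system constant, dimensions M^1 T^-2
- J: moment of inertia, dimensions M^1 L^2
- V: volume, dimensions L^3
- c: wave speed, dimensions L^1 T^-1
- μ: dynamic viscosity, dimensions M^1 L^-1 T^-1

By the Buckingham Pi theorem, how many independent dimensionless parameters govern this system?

2

There are 5 variables and 3 base dimensions (M, L, T).
The dimension matrix has rank 3.
Independent dimensionless groups: 5 − 3 = 2.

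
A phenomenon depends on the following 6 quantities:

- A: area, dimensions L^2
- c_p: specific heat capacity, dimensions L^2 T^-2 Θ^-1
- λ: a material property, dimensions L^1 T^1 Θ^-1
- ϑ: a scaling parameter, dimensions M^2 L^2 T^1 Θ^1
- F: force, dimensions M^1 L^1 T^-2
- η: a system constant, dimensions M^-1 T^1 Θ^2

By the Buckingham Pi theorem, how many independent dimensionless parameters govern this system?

There are 6 variables and 4 base dimensions (M, L, T, Θ).
The dimension matrix has rank 4.
Independent dimensionless groups: 6 − 4 = 2.

2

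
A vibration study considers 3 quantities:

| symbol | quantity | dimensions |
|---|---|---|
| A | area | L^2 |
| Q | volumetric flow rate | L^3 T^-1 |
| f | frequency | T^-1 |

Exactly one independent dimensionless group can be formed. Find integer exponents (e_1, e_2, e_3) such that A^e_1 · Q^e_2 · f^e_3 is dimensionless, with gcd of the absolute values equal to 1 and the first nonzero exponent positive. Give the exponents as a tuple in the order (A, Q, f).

L: e_1·(2) + e_2·(3) + e_3·(0) = 0
T: e_1·(0) + e_2·(-1) + e_3·(-1) = 0
Solving this homogeneous linear system for the smallest-integer solution (first nonzero entry positive) gives (3, -2, 2).

(3, -2, 2)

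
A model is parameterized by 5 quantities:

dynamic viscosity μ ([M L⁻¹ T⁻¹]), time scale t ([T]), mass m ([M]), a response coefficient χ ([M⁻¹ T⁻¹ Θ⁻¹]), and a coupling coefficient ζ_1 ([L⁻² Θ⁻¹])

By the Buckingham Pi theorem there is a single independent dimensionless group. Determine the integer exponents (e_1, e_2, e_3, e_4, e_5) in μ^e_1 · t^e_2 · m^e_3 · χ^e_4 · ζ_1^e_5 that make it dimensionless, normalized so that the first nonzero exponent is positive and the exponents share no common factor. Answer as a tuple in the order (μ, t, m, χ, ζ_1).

(2, 3, -1, 1, -1)

M: e_1·(1) + e_2·(0) + e_3·(1) + e_4·(-1) + e_5·(0) = 0
L: e_1·(-1) + e_2·(0) + e_3·(0) + e_4·(0) + e_5·(-2) = 0
T: e_1·(-1) + e_2·(1) + e_3·(0) + e_4·(-1) + e_5·(0) = 0
Θ: e_1·(0) + e_2·(0) + e_3·(0) + e_4·(-1) + e_5·(-1) = 0
Solving this homogeneous linear system for the smallest-integer solution (first nonzero entry positive) gives (2, 3, -1, 1, -1).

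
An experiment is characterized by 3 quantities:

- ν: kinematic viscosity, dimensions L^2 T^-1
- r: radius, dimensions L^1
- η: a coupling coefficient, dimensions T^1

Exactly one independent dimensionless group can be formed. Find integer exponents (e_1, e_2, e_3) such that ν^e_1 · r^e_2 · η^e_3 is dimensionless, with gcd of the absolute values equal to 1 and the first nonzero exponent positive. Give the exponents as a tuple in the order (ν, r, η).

(1, -2, 1)

L: e_1·(2) + e_2·(1) + e_3·(0) = 0
T: e_1·(-1) + e_2·(0) + e_3·(1) = 0
Solving this homogeneous linear system for the smallest-integer solution (first nonzero entry positive) gives (1, -2, 1).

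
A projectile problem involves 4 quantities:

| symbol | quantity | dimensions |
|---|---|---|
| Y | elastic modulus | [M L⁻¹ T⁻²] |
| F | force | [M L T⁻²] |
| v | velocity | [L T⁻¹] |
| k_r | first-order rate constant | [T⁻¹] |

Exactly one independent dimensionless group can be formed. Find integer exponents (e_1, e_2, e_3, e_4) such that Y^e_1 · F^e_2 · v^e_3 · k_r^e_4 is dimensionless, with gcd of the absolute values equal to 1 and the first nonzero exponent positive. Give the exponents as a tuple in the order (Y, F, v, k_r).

(1, -1, 2, -2)

M: e_1·(1) + e_2·(1) + e_3·(0) + e_4·(0) = 0
L: e_1·(-1) + e_2·(1) + e_3·(1) + e_4·(0) = 0
T: e_1·(-2) + e_2·(-2) + e_3·(-1) + e_4·(-1) = 0
Solving this homogeneous linear system for the smallest-integer solution (first nonzero entry positive) gives (1, -1, 2, -2).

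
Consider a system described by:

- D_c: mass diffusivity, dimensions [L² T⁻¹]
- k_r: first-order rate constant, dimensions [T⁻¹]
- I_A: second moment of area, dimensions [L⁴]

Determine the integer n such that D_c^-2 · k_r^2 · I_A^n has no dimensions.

Balance the L exponent: (4)·n from I_A, plus −2·(2) + 2·(0) = -4 from the rest, must sum to zero.
4n − 4 = 0, so n = 1.

1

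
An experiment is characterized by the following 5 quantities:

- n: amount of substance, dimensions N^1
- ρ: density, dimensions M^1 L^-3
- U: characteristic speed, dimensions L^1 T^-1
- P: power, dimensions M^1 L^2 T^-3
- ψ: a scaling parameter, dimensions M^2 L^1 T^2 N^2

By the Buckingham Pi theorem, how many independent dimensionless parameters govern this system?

There are 5 variables and 4 base dimensions (M, L, T, N).
The dimension matrix has rank 4.
Independent dimensionless groups: 5 − 4 = 1.

1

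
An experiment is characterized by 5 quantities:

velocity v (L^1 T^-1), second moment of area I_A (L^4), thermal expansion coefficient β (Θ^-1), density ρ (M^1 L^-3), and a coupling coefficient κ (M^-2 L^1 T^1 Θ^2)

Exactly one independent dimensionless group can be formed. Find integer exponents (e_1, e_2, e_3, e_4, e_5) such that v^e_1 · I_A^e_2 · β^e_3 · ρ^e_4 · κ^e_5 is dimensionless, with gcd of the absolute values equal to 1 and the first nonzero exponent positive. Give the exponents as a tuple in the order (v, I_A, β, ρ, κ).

M: e_1·(0) + e_2·(0) + e_3·(0) + e_4·(1) + e_5·(-2) = 0
L: e_1·(1) + e_2·(4) + e_3·(0) + e_4·(-3) + e_5·(1) = 0
T: e_1·(-1) + e_2·(0) + e_3·(0) + e_4·(0) + e_5·(1) = 0
Θ: e_1·(0) + e_2·(0) + e_3·(-1) + e_4·(0) + e_5·(2) = 0
Solving this homogeneous linear system for the smallest-integer solution (first nonzero entry positive) gives (1, 1, 2, 2, 1).

(1, 1, 2, 2, 1)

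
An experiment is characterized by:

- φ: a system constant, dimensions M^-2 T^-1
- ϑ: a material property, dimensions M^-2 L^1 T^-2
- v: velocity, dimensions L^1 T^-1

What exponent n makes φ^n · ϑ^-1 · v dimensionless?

1

Balance the M exponent: (-2)·n from φ, plus −(-2) + (0) = 2 from the rest, must sum to zero.
-2n + 2 = 0, so n = 1.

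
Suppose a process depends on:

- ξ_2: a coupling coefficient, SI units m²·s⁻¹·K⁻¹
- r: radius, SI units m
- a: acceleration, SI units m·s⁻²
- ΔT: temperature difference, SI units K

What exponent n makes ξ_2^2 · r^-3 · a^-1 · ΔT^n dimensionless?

Balance the Θ exponent: (1)·n from ΔT, plus 2·(-1) − 3·(0) − (0) = -2 from the rest, must sum to zero.
n − 2 = 0, so n = 2.

2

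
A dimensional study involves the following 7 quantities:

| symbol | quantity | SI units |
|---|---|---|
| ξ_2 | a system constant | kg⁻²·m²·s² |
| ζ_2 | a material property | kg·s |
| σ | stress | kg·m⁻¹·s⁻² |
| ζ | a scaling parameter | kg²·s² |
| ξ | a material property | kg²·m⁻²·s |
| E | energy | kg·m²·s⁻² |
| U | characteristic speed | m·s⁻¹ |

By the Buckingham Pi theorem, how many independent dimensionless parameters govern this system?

4

There are 7 variables and 3 base dimensions (M, L, T).
The dimension matrix has rank 3.
Independent dimensionless groups: 7 − 3 = 4.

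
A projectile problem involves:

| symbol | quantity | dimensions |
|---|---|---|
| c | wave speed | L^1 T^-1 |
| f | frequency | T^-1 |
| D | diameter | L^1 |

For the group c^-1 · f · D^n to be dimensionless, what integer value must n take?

Balance the L exponent: (1)·n from D, plus −(1) + (0) = -1 from the rest, must sum to zero.
n − 1 = 0, so n = 1.

1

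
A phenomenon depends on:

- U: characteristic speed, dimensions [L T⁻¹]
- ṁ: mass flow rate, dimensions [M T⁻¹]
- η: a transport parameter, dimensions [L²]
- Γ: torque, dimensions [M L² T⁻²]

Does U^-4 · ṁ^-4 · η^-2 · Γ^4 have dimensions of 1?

Sum the exponent of each base dimension across the product:
  M: −4·[U]_M − 4·[ṁ]_M − 2·[η]_M + 4·[Γ]_M = −4·(0) − 4·(1) − 2·(0) + 4·(1) = 0
  L: −4·[U]_L − 4·[ṁ]_L − 2·[η]_L + 4·[Γ]_L = −4·(1) − 4·(0) − 2·(2) + 4·(2) = 0
  T: −4·[U]_T − 4·[ṁ]_T − 2·[η]_T + 4·[Γ]_T = −4·(-1) − 4·(-1) − 2·(0) + 4·(-2) = 0
All base exponents vanish — dimensionless.

yes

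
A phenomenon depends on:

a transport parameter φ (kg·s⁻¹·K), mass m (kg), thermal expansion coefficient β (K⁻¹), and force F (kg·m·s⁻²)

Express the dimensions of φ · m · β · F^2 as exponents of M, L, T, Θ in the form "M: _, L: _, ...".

Collect each base-dimension exponent across the product:
  M: (1) + (1) + (0) + 2·(1) = 4
  L: (0) + (0) + (0) + 2·(1) = 2
  T: (-1) + (0) + (0) + 2·(-2) = -5
  Θ: (1) + (0) + (-1) + 2·(0) = 0
So the dimensions are [M⁴ L² T⁻⁵].

M: 4, L: 2, T: -5, Θ: 0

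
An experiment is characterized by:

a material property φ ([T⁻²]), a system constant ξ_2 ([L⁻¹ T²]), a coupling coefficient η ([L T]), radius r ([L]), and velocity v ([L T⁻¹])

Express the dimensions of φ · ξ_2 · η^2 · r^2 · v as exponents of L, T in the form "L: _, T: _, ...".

L: 4, T: 1

Collect each base-dimension exponent across the product:
  L: (0) + (-1) + 2·(1) + 2·(1) + (1) = 4
  T: (-2) + (2) + 2·(1) + 2·(0) + (-1) = 1
So the dimensions are [L⁴ T].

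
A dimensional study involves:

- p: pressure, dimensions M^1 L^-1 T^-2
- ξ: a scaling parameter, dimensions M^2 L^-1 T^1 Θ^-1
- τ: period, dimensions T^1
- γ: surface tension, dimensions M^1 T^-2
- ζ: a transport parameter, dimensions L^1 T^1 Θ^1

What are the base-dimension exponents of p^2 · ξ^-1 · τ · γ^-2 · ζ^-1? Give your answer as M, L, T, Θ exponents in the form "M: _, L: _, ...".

Collect each base-dimension exponent across the product:
  M: 2·(1) − (2) + (0) − 2·(1) − (0) = -2
  L: 2·(-1) − (-1) + (0) − 2·(0) − (1) = -2
  T: 2·(-2) − (1) + (1) − 2·(-2) − (1) = -1
  Θ: 2·(0) − (-1) + (0) − 2·(0) − (1) = 0
So the dimensions are [M⁻² L⁻² T⁻¹].

M: -2, L: -2, T: -1, Θ: 0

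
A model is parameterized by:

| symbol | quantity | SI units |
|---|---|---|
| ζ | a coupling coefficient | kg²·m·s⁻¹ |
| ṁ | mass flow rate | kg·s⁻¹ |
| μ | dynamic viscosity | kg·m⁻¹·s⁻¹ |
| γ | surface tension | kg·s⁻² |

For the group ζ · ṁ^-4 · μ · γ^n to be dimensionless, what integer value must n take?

Balance the M exponent: (1)·n from γ, plus (2) − 4·(1) + (1) = -1 from the rest, must sum to zero.
n − 1 = 0, so n = 1.

1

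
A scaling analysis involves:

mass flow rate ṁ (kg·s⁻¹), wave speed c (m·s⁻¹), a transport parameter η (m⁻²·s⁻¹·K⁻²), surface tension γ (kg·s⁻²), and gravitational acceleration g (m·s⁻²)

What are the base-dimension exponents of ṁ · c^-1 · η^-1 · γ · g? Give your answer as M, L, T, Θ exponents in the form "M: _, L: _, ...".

M: 2, L: 2, T: -3, Θ: 2

Collect each base-dimension exponent across the product:
  M: (1) − (0) − (0) + (1) + (0) = 2
  L: (0) − (1) − (-2) + (0) + (1) = 2
  T: (-1) − (-1) − (-1) + (-2) + (-2) = -3
  Θ: (0) − (0) − (-2) + (0) + (0) = 2
So the dimensions are [M² L² T⁻³ Θ²].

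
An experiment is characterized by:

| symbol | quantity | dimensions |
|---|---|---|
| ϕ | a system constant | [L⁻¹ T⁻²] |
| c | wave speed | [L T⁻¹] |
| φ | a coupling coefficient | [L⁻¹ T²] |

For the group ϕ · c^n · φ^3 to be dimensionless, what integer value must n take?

4

Balance the L exponent: (1)·n from c, plus (-1) + 3·(-1) = -4 from the rest, must sum to zero.
n − 4 = 0, so n = 4.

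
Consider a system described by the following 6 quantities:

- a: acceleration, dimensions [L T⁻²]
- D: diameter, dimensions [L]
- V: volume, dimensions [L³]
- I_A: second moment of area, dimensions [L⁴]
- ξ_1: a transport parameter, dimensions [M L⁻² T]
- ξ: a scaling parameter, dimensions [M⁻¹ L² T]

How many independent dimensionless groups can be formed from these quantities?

3

There are 6 variables and 3 base dimensions (M, L, T).
The dimension matrix has rank 3.
Independent dimensionless groups: 6 − 3 = 3.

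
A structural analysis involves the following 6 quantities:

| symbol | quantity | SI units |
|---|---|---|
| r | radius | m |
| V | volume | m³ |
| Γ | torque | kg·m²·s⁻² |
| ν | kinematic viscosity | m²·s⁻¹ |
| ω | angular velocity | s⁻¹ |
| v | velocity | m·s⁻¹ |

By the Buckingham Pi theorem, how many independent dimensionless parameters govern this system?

3

There are 6 variables and 3 base dimensions (M, L, T).
The dimension matrix has rank 3.
Independent dimensionless groups: 6 − 3 = 3.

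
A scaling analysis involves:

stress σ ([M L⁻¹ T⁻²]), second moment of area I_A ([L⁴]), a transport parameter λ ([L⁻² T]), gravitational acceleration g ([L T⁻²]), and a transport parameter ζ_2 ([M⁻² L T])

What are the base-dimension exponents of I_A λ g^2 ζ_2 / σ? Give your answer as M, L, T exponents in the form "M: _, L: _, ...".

M: -3, L: 6, T: 0

Collect each base-dimension exponent across the product:
  M: −(1) + (0) + (0) + 2·(0) + (-2) = -3
  L: −(-1) + (4) + (-2) + 2·(1) + (1) = 6
  T: −(-2) + (0) + (1) + 2·(-2) + (1) = 0
So the dimensions are [M⁻³ L⁶].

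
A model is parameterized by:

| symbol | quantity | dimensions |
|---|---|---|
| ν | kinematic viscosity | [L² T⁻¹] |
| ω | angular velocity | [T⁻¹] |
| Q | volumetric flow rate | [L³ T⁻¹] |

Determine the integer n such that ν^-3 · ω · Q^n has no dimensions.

2

Balance the L exponent: (3)·n from Q, plus −3·(2) + (0) = -6 from the rest, must sum to zero.
3n − 6 = 0, so n = 2.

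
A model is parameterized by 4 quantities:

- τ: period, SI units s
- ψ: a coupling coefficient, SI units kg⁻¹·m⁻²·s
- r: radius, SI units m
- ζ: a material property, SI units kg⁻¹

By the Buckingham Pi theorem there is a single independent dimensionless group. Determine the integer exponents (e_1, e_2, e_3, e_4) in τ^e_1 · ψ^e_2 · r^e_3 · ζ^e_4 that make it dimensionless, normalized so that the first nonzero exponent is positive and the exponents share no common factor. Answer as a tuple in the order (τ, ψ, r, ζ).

(1, -1, -2, 1)

M: e_1·(0) + e_2·(-1) + e_3·(0) + e_4·(-1) = 0
L: e_1·(0) + e_2·(-2) + e_3·(1) + e_4·(0) = 0
T: e_1·(1) + e_2·(1) + e_3·(0) + e_4·(0) = 0
Solving this homogeneous linear system for the smallest-integer solution (first nonzero entry positive) gives (1, -1, -2, 1).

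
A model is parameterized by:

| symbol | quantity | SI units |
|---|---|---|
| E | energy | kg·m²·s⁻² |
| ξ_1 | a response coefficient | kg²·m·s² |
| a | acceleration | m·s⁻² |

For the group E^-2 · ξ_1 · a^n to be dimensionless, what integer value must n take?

3

Balance the L exponent: (1)·n from a, plus −2·(2) + (1) = -3 from the rest, must sum to zero.
n − 3 = 0, so n = 3.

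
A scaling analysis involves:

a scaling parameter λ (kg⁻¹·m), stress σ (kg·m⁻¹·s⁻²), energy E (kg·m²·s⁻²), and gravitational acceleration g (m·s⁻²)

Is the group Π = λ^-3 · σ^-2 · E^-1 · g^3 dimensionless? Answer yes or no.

yes

Sum the exponent of each base dimension across the product:
  M: −3·[λ]_M − 2·[σ]_M − [E]_M + 3·[g]_M = −3·(-1) − 2·(1) − (1) + 3·(0) = 0
  L: −3·[λ]_L − 2·[σ]_L − [E]_L + 3·[g]_L = −3·(1) − 2·(-1) − (2) + 3·(1) = 0
  T: −3·[λ]_T − 2·[σ]_T − [E]_T + 3·[g]_T = −3·(0) − 2·(-2) − (-2) + 3·(-2) = 0
All base exponents vanish — dimensionless.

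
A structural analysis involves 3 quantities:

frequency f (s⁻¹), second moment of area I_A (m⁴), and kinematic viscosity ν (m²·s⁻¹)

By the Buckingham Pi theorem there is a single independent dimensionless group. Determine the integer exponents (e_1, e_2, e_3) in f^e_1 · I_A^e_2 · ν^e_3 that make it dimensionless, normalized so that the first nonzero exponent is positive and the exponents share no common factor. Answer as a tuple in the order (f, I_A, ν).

(2, 1, -2)

L: e_1·(0) + e_2·(4) + e_3·(2) = 0
T: e_1·(-1) + e_2·(0) + e_3·(-1) = 0
Solving this homogeneous linear system for the smallest-integer solution (first nonzero entry positive) gives (2, 1, -2).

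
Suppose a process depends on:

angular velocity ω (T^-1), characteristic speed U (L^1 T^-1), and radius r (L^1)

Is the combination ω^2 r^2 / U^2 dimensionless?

yes

Sum the exponent of each base dimension across the product:
  L: 2·[ω]_L − 2·[U]_L + 2·[r]_L = 2·(0) − 2·(1) + 2·(1) = 0
  T: 2·[ω]_T − 2·[U]_T + 2·[r]_T = 2·(-1) − 2·(-1) + 2·(0) = 0
All base exponents vanish — dimensionless.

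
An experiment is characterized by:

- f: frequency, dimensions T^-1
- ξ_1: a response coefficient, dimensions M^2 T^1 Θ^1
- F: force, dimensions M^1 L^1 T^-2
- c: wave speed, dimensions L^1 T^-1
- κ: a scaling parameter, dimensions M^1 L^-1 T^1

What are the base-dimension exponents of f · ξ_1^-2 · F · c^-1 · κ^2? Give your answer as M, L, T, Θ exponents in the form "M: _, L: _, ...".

M: -1, L: -2, T: -2, Θ: -2

Collect each base-dimension exponent across the product:
  M: (0) − 2·(2) + (1) − (0) + 2·(1) = -1
  L: (0) − 2·(0) + (1) − (1) + 2·(-1) = -2
  T: (-1) − 2·(1) + (-2) − (-1) + 2·(1) = -2
  Θ: (0) − 2·(1) + (0) − (0) + 2·(0) = -2
So the dimensions are [M⁻¹ L⁻² T⁻² Θ⁻²].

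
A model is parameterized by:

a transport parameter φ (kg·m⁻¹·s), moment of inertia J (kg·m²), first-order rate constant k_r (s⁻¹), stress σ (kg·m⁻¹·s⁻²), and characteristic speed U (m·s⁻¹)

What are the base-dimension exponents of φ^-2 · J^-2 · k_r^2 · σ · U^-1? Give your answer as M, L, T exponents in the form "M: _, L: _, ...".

Collect each base-dimension exponent across the product:
  M: −2·(1) − 2·(1) + 2·(0) + (1) − (0) = -3
  L: −2·(-1) − 2·(2) + 2·(0) + (-1) − (1) = -4
  T: −2·(1) − 2·(0) + 2·(-1) + (-2) − (-1) = -5
So the dimensions are [M⁻³ L⁻⁴ T⁻⁵].

M: -3, L: -4, T: -5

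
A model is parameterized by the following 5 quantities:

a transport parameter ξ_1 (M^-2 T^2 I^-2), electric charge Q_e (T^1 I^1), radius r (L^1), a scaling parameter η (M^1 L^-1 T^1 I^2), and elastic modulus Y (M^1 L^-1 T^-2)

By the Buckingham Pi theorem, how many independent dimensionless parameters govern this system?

There are 5 variables and 4 base dimensions (M, L, T, I).
The dimension matrix has rank 4.
Independent dimensionless groups: 5 − 4 = 1.

1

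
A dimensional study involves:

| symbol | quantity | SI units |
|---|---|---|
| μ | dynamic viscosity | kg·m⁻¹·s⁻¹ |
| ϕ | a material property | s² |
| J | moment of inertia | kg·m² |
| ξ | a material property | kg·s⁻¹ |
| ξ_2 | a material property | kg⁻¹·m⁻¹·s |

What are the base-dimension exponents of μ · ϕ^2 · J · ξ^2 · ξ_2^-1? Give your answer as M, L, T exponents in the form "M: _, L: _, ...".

Collect each base-dimension exponent across the product:
  M: (1) + 2·(0) + (1) + 2·(1) − (-1) = 5
  L: (-1) + 2·(0) + (2) + 2·(0) − (-1) = 2
  T: (-1) + 2·(2) + (0) + 2·(-1) − (1) = 0
So the dimensions are [M⁵ L²].

M: 5, L: 2, T: 0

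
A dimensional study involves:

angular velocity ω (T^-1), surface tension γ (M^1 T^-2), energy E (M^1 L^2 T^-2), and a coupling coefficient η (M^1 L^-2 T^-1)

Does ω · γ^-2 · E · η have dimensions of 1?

yes

Sum the exponent of each base dimension across the product:
  M: [ω]_M − 2·[γ]_M + [E]_M + [η]_M = (0) − 2·(1) + (1) + (1) = 0
  L: [ω]_L − 2·[γ]_L + [E]_L + [η]_L = (0) − 2·(0) + (2) + (-2) = 0
  T: [ω]_T − 2·[γ]_T + [E]_T + [η]_T = (-1) − 2·(-2) + (-2) + (-1) = 0
All base exponents vanish — dimensionless.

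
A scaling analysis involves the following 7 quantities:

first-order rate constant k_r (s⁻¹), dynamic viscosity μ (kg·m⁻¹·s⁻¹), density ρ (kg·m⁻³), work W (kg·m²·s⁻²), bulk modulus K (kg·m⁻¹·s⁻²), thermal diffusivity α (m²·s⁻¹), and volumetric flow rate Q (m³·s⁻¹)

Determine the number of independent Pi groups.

4

There are 7 variables and 3 base dimensions (M, L, T).
The dimension matrix has rank 3.
Independent dimensionless groups: 7 − 3 = 4.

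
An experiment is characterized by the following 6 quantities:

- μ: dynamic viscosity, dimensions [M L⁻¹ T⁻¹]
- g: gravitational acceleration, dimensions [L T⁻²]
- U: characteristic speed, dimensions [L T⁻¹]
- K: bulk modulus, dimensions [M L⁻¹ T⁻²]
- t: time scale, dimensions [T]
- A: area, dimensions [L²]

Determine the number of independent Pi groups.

3

There are 6 variables and 3 base dimensions (M, L, T).
The dimension matrix has rank 3.
Independent dimensionless groups: 6 − 3 = 3.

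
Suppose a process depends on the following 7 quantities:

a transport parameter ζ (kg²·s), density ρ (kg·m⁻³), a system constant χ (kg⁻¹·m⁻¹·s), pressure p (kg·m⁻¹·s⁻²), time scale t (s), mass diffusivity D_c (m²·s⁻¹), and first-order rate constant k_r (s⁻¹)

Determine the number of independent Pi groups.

There are 7 variables and 3 base dimensions (M, L, T).
The dimension matrix has rank 3.
Independent dimensionless groups: 7 − 3 = 4.

4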